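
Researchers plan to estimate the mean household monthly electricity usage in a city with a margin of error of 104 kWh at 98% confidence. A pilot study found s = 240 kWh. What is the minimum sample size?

For a mean, the margin of error is E = z·σ/√n, so n = (zσ/E)².
At 98% confidence, z = 2.326.
n = (2.326 × 240 / 104)² = 28.81
Round up: n = 29.

n = 29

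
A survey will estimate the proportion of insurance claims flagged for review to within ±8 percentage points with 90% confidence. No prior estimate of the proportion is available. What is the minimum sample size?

106

For a proportion with margin E = 0.08 at 90% confidence, z = 1.645.
With no prior estimate, use p = 0.5, which maximizes p(1−p) at 0.25.
n = 0.25 × (z/E)² = 0.25 × (1.645/0.08)² = 105.70
Round up: n = 106.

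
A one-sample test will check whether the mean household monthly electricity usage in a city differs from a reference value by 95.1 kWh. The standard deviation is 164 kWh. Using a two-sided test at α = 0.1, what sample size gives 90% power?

For a one-sample z-test, n = ((z_{α/2} + z_β)·σ/δ)².
z_{α/2} = 1.645 (two-sided α = 0.1); z_β = 1.282 (power 90% → β = 0.1).
n = (2.927 × 164 / 95.1)² = 25.48
Round up: n = 26.

26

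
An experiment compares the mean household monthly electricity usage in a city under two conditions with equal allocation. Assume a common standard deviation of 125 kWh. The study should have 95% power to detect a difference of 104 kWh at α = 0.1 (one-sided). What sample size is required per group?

25 per group

For two equal groups, n per group = 2·((z_α + z_β)·σ/δ)².
z_α = 1.282; z_β = 1.645 (power 95%).
n = 2 × (2.927 × 125 / 104)² = 2 × 12.38 = 24.76
Round up: n = 25 per group.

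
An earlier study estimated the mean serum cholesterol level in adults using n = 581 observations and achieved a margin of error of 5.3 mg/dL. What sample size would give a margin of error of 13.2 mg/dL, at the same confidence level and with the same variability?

94

Margin of error scales as 1/√n, so n₂ = n₁·(E₁/E₂)².
n₂ = 581 × (5.3/13.2)² = 581 × 0.1612 = 93.66
Round up: n₂ = 94.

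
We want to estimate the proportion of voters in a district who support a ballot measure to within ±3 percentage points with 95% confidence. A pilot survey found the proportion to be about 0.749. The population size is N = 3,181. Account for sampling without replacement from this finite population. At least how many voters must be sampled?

641

For a proportion with margin E = 0.03 at 95% confidence, z = 1.960.
n = p̂(1−p̂)(z/E)² = 0.749 × 0.251 × (1.960/0.03)² = 802.46 — call this n₀.
Finite-population correction with N = 3,181: n = n₀ / (1 + (n₀−1)/N) = 802.46 / 1.252 = 640.94
Round up: n = 641.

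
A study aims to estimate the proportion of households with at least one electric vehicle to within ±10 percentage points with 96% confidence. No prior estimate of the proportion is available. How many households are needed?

106

For a proportion with margin E = 0.1 at 96% confidence, z = 2.054.
With no prior estimate, use p = 0.5, which maximizes p(1−p) at 0.25.
n = 0.25 × (z/E)² = 0.25 × (2.054/0.1)² = 105.47
Round up: n = 106.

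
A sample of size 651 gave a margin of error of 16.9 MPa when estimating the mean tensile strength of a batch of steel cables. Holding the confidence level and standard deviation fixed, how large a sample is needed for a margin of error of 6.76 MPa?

n = 4069

Margin of error scales as 1/√n, so n₂ = n₁·(E₁/E₂)².
n₂ = 651 × (16.9/6.76)² = 651 × 6.25 = 4068.75
Round up: n₂ = 4069.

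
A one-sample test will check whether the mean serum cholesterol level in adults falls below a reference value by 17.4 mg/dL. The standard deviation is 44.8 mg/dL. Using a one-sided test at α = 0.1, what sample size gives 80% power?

For a one-sample z-test, n = ((z_α + z_β)·σ/δ)².
z_α = 1.282 (one-sided α = 0.1); z_β = 0.842 (power 80% → β = 0.2).
n = (2.124 × 44.8 / 17.4)² = 29.91
Round up: n = 30.

30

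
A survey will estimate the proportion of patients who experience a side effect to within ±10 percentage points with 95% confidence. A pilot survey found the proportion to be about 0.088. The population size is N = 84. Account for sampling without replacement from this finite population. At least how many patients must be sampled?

For a proportion with margin E = 0.1 at 95% confidence, z = 1.960.
n = p̂(1−p̂)(z/E)² = 0.088 × 0.912 × (1.960/0.1)² = 30.83 — call this n₀.
Finite-population correction with N = 84: n = n₀ / (1 + (n₀−1)/N) = 30.83 / 1.355 = 22.75
Round up: n = 23.

23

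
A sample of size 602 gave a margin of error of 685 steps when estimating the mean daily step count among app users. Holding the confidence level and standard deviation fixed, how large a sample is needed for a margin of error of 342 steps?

2416

Margin of error scales as 1/√n, so n₂ = n₁·(E₁/E₂)².
n₂ = 602 × (685/342)² = 602 × 4.012 = 2415.22
Round up: n₂ = 2416.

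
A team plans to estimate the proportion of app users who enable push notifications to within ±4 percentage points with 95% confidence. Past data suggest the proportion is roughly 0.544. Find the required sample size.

For a proportion with margin E = 0.04 at 95% confidence, z = 1.960.
n = p̂(1−p̂)(z/E)² = 0.544 × 0.456 × (1.960/0.04)² = 595.60
Round up: n = 596.

596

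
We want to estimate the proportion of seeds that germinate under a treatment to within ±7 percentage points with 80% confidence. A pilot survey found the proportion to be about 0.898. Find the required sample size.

31

For a proportion with margin E = 0.07 at 80% confidence, z = 1.282.
n = p̂(1−p̂)(z/E)² = 0.898 × 0.102 × (1.282/0.07)² = 30.72
Round up: n = 31.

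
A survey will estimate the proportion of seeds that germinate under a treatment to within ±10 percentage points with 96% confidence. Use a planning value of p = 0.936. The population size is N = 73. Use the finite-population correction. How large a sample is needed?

19

For a proportion with margin E = 0.1 at 96% confidence, z = 2.054.
n = p̂(1−p̂)(z/E)² = 0.936 × 0.064 × (2.054/0.1)² = 25.27 — call this n₀.
Finite-population correction with N = 73: n = n₀ / (1 + (n₀−1)/N) = 25.27 / 1.332 = 18.97
Round up: n = 19.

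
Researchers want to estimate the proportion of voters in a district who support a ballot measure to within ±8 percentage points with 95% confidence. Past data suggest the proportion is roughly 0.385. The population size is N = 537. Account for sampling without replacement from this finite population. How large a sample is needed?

113

For a proportion with margin E = 0.08 at 95% confidence, z = 1.960.
n = p̂(1−p̂)(z/E)² = 0.385 × 0.615 × (1.960/0.08)² = 142.12 — call this n₀.
Finite-population correction with N = 537: n = n₀ / (1 + (n₀−1)/N) = 142.12 / 1.263 = 112.53
Round up: n = 113.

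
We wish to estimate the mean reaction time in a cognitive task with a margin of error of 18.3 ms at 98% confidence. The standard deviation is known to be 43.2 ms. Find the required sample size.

For a mean, the margin of error is E = z·σ/√n, so n = (zσ/E)².
At 98% confidence, z = 2.326.
n = (2.326 × 43.2 / 18.3)² = 30.15
Round up: n = 31.

31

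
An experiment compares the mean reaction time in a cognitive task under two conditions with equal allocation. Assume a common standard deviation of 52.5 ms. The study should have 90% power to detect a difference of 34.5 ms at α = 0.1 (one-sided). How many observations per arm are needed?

31 per group

For two equal groups, n per group = 2·((z_α + z_β)·σ/δ)².
z_α = 1.282; z_β = 1.282 (power 90%).
n = 2 × (2.564 × 52.5 / 34.5)² = 2 × 15.22 = 30.44
Round up: n = 31 per group.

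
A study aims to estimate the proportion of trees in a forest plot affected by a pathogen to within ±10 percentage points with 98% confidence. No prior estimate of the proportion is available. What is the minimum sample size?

136

For a proportion with margin E = 0.1 at 98% confidence, z = 2.326.
With no prior estimate, use p = 0.5, which maximizes p(1−p) at 0.25.
n = 0.25 × (z/E)² = 0.25 × (2.326/0.1)² = 135.26
Round up: n = 136.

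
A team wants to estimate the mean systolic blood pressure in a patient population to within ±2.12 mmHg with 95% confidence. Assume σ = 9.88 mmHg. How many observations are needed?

For a mean, the margin of error is E = z·σ/√n, so n = (zσ/E)².
At 95% confidence, z = 1.960.
n = (1.960 × 9.88 / 2.12)² = 83.44
Round up: n = 84.

n = 84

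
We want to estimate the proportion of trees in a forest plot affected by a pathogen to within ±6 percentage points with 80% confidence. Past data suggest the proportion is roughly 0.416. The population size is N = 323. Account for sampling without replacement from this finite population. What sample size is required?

For a proportion with margin E = 0.06 at 80% confidence, z = 1.282.
n = p̂(1−p̂)(z/E)² = 0.416 × 0.584 × (1.282/0.06)² = 110.91 — call this n₀.
Finite-population correction with N = 323: n = n₀ / (1 + (n₀−1)/N) = 110.91 / 1.34 = 82.77
Round up: n = 83.

83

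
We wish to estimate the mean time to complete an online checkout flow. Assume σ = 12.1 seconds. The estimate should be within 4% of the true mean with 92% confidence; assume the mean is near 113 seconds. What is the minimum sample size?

For a mean, the margin of error is E = z·σ/√n, so n = (zσ/E)².
At 92% confidence, z = 1.751.
E = 4% of 113 = 4.52 seconds.
n = (1.751 × 12.1 / 4.52)² = 21.97
Round up: n = 22.

n = 22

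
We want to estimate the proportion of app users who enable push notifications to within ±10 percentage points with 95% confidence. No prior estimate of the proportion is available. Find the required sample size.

97

For a proportion with margin E = 0.1 at 95% confidence, z = 1.960.
With no prior estimate, use p = 0.5, which maximizes p(1−p) at 0.25.
n = 0.25 × (z/E)² = 0.25 × (1.960/0.1)² = 96.04
Round up: n = 97.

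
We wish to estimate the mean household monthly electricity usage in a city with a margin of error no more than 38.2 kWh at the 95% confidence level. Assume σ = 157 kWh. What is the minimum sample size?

65

For a mean, the margin of error is E = z·σ/√n, so n = (zσ/E)².
At 95% confidence, z = 1.960.
n = (1.960 × 157 / 38.2)² = 64.89
Round up: n = 65.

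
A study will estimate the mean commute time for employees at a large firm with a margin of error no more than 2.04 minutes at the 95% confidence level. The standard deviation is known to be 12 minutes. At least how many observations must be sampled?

For a mean, the margin of error is E = z·σ/√n, so n = (zσ/E)².
At 95% confidence, z = 1.960.
n = (1.960 × 12 / 2.04)² = 132.93
Round up: n = 133.

n = 133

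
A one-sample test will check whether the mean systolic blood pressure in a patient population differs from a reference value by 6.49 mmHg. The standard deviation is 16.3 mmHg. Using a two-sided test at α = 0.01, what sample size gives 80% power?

74

For a one-sample z-test, n = ((z_{α/2} + z_β)·σ/δ)².
z_{α/2} = 2.576 (two-sided α = 0.01); z_β = 0.842 (power 80% → β = 0.2).
n = (3.418 × 16.3 / 6.49)² = 73.69
Round up: n = 74.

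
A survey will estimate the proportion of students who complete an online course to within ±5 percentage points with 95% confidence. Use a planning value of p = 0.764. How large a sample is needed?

278

For a proportion with margin E = 0.05 at 95% confidence, z = 1.960.
n = p̂(1−p̂)(z/E)² = 0.764 × 0.236 × (1.960/0.05)² = 277.06
Round up: n = 278.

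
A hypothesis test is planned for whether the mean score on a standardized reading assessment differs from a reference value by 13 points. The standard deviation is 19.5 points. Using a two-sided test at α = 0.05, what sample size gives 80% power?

18

For a one-sample z-test, n = ((z_{α/2} + z_β)·σ/δ)².
z_{α/2} = 1.960 (two-sided α = 0.05); z_β = 0.842 (power 80% → β = 0.2).
n = (2.802 × 19.5 / 13)² = 17.67
Round up: n = 18.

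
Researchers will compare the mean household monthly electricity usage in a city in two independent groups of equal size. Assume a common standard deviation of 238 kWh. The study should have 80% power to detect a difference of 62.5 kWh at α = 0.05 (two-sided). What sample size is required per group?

For two equal groups, n per group = 2·((z_{α/2} + z_β)·σ/δ)².
z_{α/2} = 1.960; z_β = 0.842 (power 80%).
n = 2 × (2.802 × 238 / 62.5)² = 2 × 113.85 = 227.70
Round up: n = 228 per group.

228 per group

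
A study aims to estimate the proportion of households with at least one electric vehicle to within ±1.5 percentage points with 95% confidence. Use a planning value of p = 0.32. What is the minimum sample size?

3716

For a proportion with margin E = 0.015 at 95% confidence, z = 1.960.
n = p̂(1−p̂)(z/E)² = 0.32 × 0.68 × (1.960/0.015)² = 3715.25
Round up: n = 3716.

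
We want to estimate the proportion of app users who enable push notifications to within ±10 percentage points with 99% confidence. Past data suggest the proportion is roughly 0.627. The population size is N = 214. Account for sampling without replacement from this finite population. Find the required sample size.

91

For a proportion with margin E = 0.1 at 99% confidence, z = 2.576.
n = p̂(1−p̂)(z/E)² = 0.627 × 0.373 × (2.576/0.1)² = 155.19 — call this n₀.
Finite-population correction with N = 214: n = n₀ / (1 + (n₀−1)/N) = 155.19 / 1.721 = 90.17
Round up: n = 91.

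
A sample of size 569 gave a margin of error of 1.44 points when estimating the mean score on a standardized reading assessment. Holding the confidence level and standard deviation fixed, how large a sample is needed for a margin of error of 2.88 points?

Margin of error scales as 1/√n, so n₂ = n₁·(E₁/E₂)².
n₂ = 569 × (1.44/2.88)² = 569 × 0.25 = 142.25
Round up: n₂ = 143.

143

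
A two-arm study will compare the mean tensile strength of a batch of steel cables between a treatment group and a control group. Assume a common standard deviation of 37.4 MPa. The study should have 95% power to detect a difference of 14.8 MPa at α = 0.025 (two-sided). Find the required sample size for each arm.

For two equal groups, n per group = 2·((z_{α/2} + z_β)·σ/δ)².
z_{α/2} = 2.241; z_β = 1.645 (power 95%).
n = 2 × (3.886 × 37.4 / 14.8)² = 2 × 96.43 = 192.86
Round up: n = 193 per group.

193 per group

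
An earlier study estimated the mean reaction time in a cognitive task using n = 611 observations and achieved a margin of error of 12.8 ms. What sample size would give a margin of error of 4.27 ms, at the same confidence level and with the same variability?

Margin of error scales as 1/√n, so n₂ = n₁·(E₁/E₂)².
n₂ = 611 × (12.8/4.27)² = 611 × 8.986 = 5490.45
Round up: n₂ = 5491.

5491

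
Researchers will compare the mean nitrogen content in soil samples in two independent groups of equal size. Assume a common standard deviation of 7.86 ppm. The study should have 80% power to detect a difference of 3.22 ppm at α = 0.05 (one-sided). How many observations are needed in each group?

For two equal groups, n per group = 2·((z_α + z_β)·σ/δ)².
z_α = 1.645; z_β = 0.842 (power 80%).
n = 2 × (2.487 × 7.86 / 3.22)² = 2 × 36.85 = 73.70
Round up: n = 74 per group.

74 per group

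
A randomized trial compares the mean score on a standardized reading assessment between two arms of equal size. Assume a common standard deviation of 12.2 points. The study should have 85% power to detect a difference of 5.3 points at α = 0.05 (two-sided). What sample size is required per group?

For two equal groups, n per group = 2·((z_{α/2} + z_β)·σ/δ)².
z_{α/2} = 1.960; z_β = 1.036 (power 85%).
n = 2 × (2.996 × 12.2 / 5.3)² = 2 × 47.56 = 95.12
Round up: n = 96 per group.

96 per group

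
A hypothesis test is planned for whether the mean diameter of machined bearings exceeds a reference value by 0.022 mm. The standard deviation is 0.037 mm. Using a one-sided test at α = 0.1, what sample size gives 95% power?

n = 25

For a one-sample z-test, n = ((z_α + z_β)·σ/δ)².
z_α = 1.282 (one-sided α = 0.1); z_β = 1.645 (power 95% → β = 0.05).
n = (2.927 × 0.037 / 0.022)² = 24.23
Round up: n = 25.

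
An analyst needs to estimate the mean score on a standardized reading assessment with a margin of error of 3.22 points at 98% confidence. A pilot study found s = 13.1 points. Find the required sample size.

For a mean, the margin of error is E = z·σ/√n, so n = (zσ/E)².
At 98% confidence, z = 2.326.
n = (2.326 × 13.1 / 3.22)² = 89.55
Round up: n = 90.

90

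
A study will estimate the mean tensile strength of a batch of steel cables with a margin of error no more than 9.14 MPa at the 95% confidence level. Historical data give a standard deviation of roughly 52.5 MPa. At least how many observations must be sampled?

n = 127

For a mean, the margin of error is E = z·σ/√n, so n = (zσ/E)².
At 95% confidence, z = 1.960.
n = (1.960 × 52.5 / 9.14)² = 126.75
Round up: n = 127.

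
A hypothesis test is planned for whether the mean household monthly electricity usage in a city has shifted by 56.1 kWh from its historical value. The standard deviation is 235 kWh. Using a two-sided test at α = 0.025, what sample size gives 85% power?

n = 189

For a one-sample z-test, n = ((z_{α/2} + z_β)·σ/δ)².
z_{α/2} = 2.241 (two-sided α = 0.025); z_β = 1.036 (power 85% → β = 0.15).
n = (3.277 × 235 / 56.1)² = 188.44
Round up: n = 189.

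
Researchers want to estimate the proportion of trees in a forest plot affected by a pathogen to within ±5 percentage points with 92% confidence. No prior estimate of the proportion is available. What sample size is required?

307

For a proportion with margin E = 0.05 at 92% confidence, z = 1.751.
With no prior estimate, use p = 0.5, which maximizes p(1−p) at 0.25.
n = 0.25 × (z/E)² = 0.25 × (1.751/0.05)² = 306.60
Round up: n = 307.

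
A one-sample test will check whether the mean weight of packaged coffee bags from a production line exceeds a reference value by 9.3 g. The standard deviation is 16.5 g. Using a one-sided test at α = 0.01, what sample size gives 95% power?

50

For a one-sample z-test, n = ((z_α + z_β)·σ/δ)².
z_α = 2.326 (one-sided α = 0.01); z_β = 1.645 (power 95% → β = 0.05).
n = (3.971 × 16.5 / 9.3)² = 49.64
Round up: n = 50.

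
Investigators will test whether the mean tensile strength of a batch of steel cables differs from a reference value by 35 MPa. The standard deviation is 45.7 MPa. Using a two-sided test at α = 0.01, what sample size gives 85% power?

23

For a one-sample z-test, n = ((z_{α/2} + z_β)·σ/δ)².
z_{α/2} = 2.576 (two-sided α = 0.01); z_β = 1.036 (power 85% → β = 0.15).
n = (3.612 × 45.7 / 35)² = 22.24
Round up: n = 23.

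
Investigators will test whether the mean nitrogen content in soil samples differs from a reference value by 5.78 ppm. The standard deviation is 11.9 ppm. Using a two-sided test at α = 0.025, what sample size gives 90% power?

53

For a one-sample z-test, n = ((z_{α/2} + z_β)·σ/δ)².
z_{α/2} = 2.241 (two-sided α = 0.025); z_β = 1.282 (power 90% → β = 0.1).
n = (3.523 × 11.9 / 5.78)² = 52.61
Round up: n = 53.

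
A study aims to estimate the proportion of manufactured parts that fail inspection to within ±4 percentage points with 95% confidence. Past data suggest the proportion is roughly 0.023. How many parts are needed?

For a proportion with margin E = 0.04 at 95% confidence, z = 1.960.
n = p̂(1−p̂)(z/E)² = 0.023 × 0.977 × (1.960/0.04)² = 53.95
Round up: n = 54.

n = 54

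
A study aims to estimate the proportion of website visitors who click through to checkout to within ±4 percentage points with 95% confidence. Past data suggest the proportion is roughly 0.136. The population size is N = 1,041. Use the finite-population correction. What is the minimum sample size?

n = 223

For a proportion with margin E = 0.04 at 95% confidence, z = 1.960.
n = p̂(1−p̂)(z/E)² = 0.136 × 0.864 × (1.960/0.04)² = 282.13 — call this n₀.
Finite-population correction with N = 1,041: n = n₀ / (1 + (n₀−1)/N) = 282.13 / 1.27 = 222.15
Round up: n = 223.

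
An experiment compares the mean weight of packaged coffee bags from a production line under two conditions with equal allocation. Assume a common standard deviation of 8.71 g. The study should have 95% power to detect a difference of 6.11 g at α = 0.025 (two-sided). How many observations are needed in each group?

For two equal groups, n per group = 2·((z_{α/2} + z_β)·σ/δ)².
z_{α/2} = 2.241; z_β = 1.645 (power 95%).
n = 2 × (3.886 × 8.71 / 6.11)² = 2 × 30.69 = 61.38
Round up: n = 62 per group.

62 per group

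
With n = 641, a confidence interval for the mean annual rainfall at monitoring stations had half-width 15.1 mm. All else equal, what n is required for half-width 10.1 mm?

Margin of error scales as 1/√n, so n₂ = n₁·(E₁/E₂)².
n₂ = 641 × (15.1/10.1)² = 641 × 2.235 = 1432.63
Round up: n₂ = 1433.

1433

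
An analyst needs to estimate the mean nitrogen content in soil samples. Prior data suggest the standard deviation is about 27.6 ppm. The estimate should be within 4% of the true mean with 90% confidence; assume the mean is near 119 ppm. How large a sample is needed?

For a mean, the margin of error is E = z·σ/√n, so n = (zσ/E)².
At 90% confidence, z = 1.645.
E = 4% of 119 = 4.76 ppm.
n = (1.645 × 27.6 / 4.76)² = 90.98
Round up: n = 91.

n = 91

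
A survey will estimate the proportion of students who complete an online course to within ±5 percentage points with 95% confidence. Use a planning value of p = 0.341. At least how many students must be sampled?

346

For a proportion with margin E = 0.05 at 95% confidence, z = 1.960.
n = p̂(1−p̂)(z/E)² = 0.341 × 0.659 × (1.960/0.05)² = 345.31
Round up: n = 346.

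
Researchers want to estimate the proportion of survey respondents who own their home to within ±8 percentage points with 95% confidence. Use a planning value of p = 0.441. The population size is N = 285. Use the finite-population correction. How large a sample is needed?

98

For a proportion with margin E = 0.08 at 95% confidence, z = 1.960.
n = p̂(1−p̂)(z/E)² = 0.441 × 0.559 × (1.960/0.08)² = 147.97 — call this n₀.
Finite-population correction with N = 285: n = n₀ / (1 + (n₀−1)/N) = 147.97 / 1.516 = 97.61
Round up: n = 98.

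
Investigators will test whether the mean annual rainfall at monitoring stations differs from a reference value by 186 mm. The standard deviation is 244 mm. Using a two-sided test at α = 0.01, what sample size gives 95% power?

31

For a one-sample z-test, n = ((z_{α/2} + z_β)·σ/δ)².
z_{α/2} = 2.576 (two-sided α = 0.01); z_β = 1.645 (power 95% → β = 0.05).
n = (4.221 × 244 / 186)² = 30.66
Round up: n = 31.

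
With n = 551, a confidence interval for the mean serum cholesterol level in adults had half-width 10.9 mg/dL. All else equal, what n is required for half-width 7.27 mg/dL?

Margin of error scales as 1/√n, so n₂ = n₁·(E₁/E₂)².
n₂ = 551 × (10.9/7.27)² = 551 × 2.248 = 1238.65
Round up: n₂ = 1239.

1239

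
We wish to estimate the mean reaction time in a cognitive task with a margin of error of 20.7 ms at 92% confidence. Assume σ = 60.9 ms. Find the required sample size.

27

For a mean, the margin of error is E = z·σ/√n, so n = (zσ/E)².
At 92% confidence, z = 1.751.
n = (1.751 × 60.9 / 20.7)² = 26.54
Round up: n = 27.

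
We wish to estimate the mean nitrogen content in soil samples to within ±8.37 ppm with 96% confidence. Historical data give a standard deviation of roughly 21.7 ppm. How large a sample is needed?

n = 29

For a mean, the margin of error is E = z·σ/√n, so n = (zσ/E)².
At 96% confidence, z = 2.054.
n = (2.054 × 21.7 / 8.37)² = 28.36
Round up: n = 29.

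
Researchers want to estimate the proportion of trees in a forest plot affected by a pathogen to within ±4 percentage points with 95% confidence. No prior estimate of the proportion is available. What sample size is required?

n = 601

For a proportion with margin E = 0.04 at 95% confidence, z = 1.960.
With no prior estimate, use p = 0.5, which maximizes p(1−p) at 0.25.
n = 0.25 × (z/E)² = 0.25 × (1.960/0.04)² = 600.25
Round up: n = 601.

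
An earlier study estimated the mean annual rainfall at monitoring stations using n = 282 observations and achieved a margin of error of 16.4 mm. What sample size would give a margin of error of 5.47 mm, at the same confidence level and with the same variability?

Margin of error scales as 1/√n, so n₂ = n₁·(E₁/E₂)².
n₂ = 282 × (16.4/5.47)² = 282 × 8.989 = 2534.90
Round up: n₂ = 2535.

n = 2535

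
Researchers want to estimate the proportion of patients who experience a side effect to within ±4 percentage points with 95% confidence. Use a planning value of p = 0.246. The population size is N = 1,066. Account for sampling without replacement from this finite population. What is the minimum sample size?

315

For a proportion with margin E = 0.04 at 95% confidence, z = 1.960.
n = p̂(1−p̂)(z/E)² = 0.246 × 0.754 × (1.960/0.04)² = 445.35 — call this n₀.
Finite-population correction with N = 1,066: n = n₀ / (1 + (n₀−1)/N) = 445.35 / 1.417 = 314.29
Round up: n = 315.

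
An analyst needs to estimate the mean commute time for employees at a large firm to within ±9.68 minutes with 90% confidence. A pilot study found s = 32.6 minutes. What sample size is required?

31

For a mean, the margin of error is E = z·σ/√n, so n = (zσ/E)².
At 90% confidence, z = 1.645.
n = (1.645 × 32.6 / 9.68)² = 30.69
Round up: n = 31.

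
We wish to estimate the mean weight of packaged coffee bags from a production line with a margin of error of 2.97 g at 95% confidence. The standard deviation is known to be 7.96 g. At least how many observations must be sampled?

28

For a mean, the margin of error is E = z·σ/√n, so n = (zσ/E)².
At 95% confidence, z = 1.960.
n = (1.960 × 7.96 / 2.97)² = 27.59
Round up: n = 28.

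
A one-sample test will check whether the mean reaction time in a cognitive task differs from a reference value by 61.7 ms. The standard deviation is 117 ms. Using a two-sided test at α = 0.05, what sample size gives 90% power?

For a one-sample z-test, n = ((z_{α/2} + z_β)·σ/δ)².
z_{α/2} = 1.960 (two-sided α = 0.05); z_β = 1.282 (power 90% → β = 0.1).
n = (3.242 × 117 / 61.7)² = 37.79
Round up: n = 38.

38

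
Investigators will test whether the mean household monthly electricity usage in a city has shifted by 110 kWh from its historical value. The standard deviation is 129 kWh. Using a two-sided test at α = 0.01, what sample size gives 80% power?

For a one-sample z-test, n = ((z_{α/2} + z_β)·σ/δ)².
z_{α/2} = 2.576 (two-sided α = 0.01); z_β = 0.842 (power 80% → β = 0.2).
n = (3.418 × 129 / 110)² = 16.07
Round up: n = 17.

17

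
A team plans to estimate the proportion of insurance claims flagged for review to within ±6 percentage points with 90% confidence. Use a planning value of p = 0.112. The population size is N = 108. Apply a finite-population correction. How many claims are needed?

For a proportion with margin E = 0.06 at 90% confidence, z = 1.645.
n = p̂(1−p̂)(z/E)² = 0.112 × 0.888 × (1.645/0.06)² = 74.76 — call this n₀.
Finite-population correction with N = 108: n = n₀ / (1 + (n₀−1)/N) = 74.76 / 1.683 = 44.42
Round up: n = 45.

45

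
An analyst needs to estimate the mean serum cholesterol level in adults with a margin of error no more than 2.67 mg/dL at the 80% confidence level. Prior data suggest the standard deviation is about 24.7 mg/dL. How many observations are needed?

141

For a mean, the margin of error is E = z·σ/√n, so n = (zσ/E)².
At 80% confidence, z = 1.282.
n = (1.282 × 24.7 / 2.67)² = 140.65
Round up: n = 141.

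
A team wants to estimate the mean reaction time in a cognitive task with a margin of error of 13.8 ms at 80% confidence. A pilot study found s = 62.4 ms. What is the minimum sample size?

34

For a mean, the margin of error is E = z·σ/√n, so n = (zσ/E)².
At 80% confidence, z = 1.282.
n = (1.282 × 62.4 / 13.8)² = 33.60
Round up: n = 34.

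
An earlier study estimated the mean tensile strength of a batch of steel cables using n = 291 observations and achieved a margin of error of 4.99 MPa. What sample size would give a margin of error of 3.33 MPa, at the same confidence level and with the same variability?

Margin of error scales as 1/√n, so n₂ = n₁·(E₁/E₂)².
n₂ = 291 × (4.99/3.33)² = 291 × 2.245 = 653.30
Round up: n₂ = 654.

654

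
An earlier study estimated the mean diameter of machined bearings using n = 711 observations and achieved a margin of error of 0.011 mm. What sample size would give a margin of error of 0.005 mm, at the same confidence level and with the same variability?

Margin of error scales as 1/√n, so n₂ = n₁·(E₁/E₂)².
n₂ = 711 × (0.011/0.005)² = 711 × 4.84 = 3441.24
Round up: n₂ = 3442.

n = 3442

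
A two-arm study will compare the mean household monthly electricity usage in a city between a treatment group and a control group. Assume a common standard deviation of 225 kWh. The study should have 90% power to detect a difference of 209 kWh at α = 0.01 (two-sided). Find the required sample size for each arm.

35 per group

For two equal groups, n per group = 2·((z_{α/2} + z_β)·σ/δ)².
z_{α/2} = 2.576; z_β = 1.282 (power 90%).
n = 2 × (3.858 × 225 / 209)² = 2 × 17.25 = 34.50
Round up: n = 35 per group.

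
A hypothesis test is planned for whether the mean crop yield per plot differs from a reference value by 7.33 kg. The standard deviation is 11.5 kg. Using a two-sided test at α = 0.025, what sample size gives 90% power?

31

For a one-sample z-test, n = ((z_{α/2} + z_β)·σ/δ)².
z_{α/2} = 2.241 (two-sided α = 0.025); z_β = 1.282 (power 90% → β = 0.1).
n = (3.523 × 11.5 / 7.33)² = 30.55
Round up: n = 31.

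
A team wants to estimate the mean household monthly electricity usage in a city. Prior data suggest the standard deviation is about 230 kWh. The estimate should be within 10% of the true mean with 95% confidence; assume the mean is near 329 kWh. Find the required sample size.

188

For a mean, the margin of error is E = z·σ/√n, so n = (zσ/E)².
At 95% confidence, z = 1.960.
E = 10% of 329 = 32.9 kWh.
n = (1.960 × 230 / 32.9)² = 187.75
Round up: n = 188.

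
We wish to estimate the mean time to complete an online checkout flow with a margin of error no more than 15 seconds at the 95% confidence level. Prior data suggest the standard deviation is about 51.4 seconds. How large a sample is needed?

46

For a mean, the margin of error is E = z·σ/√n, so n = (zσ/E)².
At 95% confidence, z = 1.960.
n = (1.960 × 51.4 / 15)² = 45.11
Round up: n = 46.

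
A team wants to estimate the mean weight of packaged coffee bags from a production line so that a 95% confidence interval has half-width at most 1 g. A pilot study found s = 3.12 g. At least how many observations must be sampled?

For a mean, the margin of error is E = z·σ/√n, so n = (zσ/E)².
At 95% confidence, z = 1.960.
n = (1.960 × 3.12 / 1)² = 37.40
Round up: n = 38.

38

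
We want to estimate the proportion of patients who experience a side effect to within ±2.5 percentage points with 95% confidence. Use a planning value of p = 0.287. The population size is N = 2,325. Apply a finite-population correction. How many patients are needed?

For a proportion with margin E = 0.025 at 95% confidence, z = 1.960.
n = p̂(1−p̂)(z/E)² = 0.287 × 0.713 × (1.960/0.025)² = 1257.78 — call this n₀.
Finite-population correction with N = 2,325: n = n₀ / (1 + (n₀−1)/N) = 1257.78 / 1.541 = 816.21
Round up: n = 817.

817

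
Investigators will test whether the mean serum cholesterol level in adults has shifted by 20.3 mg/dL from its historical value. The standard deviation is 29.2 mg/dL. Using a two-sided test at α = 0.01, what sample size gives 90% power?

For a one-sample z-test, n = ((z_{α/2} + z_β)·σ/δ)².
z_{α/2} = 2.576 (two-sided α = 0.01); z_β = 1.282 (power 90% → β = 0.1).
n = (3.858 × 29.2 / 20.3)² = 30.80
Round up: n = 31.

31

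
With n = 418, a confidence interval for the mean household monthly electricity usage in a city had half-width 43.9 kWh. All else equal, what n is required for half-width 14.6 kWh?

n = 3780

Margin of error scales as 1/√n, so n₂ = n₁·(E₁/E₂)².
n₂ = 418 × (43.9/14.6)² = 418 × 9.041 = 3779.14
Round up: n₂ = 3780.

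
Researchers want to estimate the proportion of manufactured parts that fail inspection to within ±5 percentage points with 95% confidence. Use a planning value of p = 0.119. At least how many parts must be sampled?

162

For a proportion with margin E = 0.05 at 95% confidence, z = 1.960.
n = p̂(1−p̂)(z/E)² = 0.119 × 0.881 × (1.960/0.05)² = 161.10
Round up: n = 162.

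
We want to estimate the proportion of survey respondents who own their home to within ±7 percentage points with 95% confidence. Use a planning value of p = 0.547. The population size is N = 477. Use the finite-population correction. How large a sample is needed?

For a proportion with margin E = 0.07 at 95% confidence, z = 1.960.
n = p̂(1−p̂)(z/E)² = 0.547 × 0.453 × (1.960/0.07)² = 194.27 — call this n₀.
Finite-population correction with N = 477: n = n₀ / (1 + (n₀−1)/N) = 194.27 / 1.405 = 138.27
Round up: n = 139.

139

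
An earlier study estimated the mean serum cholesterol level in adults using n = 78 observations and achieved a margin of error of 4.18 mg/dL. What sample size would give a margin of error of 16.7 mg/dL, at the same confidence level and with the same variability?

Margin of error scales as 1/√n, so n₂ = n₁·(E₁/E₂)².
n₂ = 78 × (4.18/16.7)² = 78 × 0.06265 = 4.89
Round up: n₂ = 5.

5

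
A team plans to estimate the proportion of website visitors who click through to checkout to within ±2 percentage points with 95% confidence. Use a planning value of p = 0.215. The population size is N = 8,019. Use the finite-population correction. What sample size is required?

For a proportion with margin E = 0.02 at 95% confidence, z = 1.960.
n = p̂(1−p̂)(z/E)² = 0.215 × 0.785 × (1.960/0.02)² = 1620.92 — call this n₀.
Finite-population correction with N = 8,019: n = n₀ / (1 + (n₀−1)/N) = 1620.92 / 1.202 = 1348.52
Round up: n = 1349.

1349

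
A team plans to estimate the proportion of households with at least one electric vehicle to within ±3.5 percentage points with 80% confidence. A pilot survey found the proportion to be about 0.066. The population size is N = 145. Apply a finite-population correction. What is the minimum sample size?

For a proportion with margin E = 0.035 at 80% confidence, z = 1.282.
n = p̂(1−p̂)(z/E)² = 0.066 × 0.934 × (1.282/0.035)² = 82.70 — call this n₀.
Finite-population correction with N = 145: n = n₀ / (1 + (n₀−1)/N) = 82.70 / 1.563 = 52.91
Round up: n = 53.

n = 53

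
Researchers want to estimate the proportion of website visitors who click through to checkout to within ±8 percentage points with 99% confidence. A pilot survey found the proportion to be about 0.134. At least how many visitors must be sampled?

For a proportion with margin E = 0.08 at 99% confidence, z = 2.576.
n = p̂(1−p̂)(z/E)² = 0.134 × 0.866 × (2.576/0.08)² = 120.32
Round up: n = 121.

121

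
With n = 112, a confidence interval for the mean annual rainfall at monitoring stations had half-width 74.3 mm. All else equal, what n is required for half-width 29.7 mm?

Margin of error scales as 1/√n, so n₂ = n₁·(E₁/E₂)².
n₂ = 112 × (74.3/29.7)² = 112 × 6.258 = 700.90
Round up: n₂ = 701.

701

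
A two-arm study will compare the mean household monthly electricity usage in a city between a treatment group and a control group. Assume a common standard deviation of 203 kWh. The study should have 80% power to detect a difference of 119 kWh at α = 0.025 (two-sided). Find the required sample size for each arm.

For two equal groups, n per group = 2·((z_{α/2} + z_β)·σ/δ)².
z_{α/2} = 2.241; z_β = 0.842 (power 80%).
n = 2 × (3.083 × 203 / 119)² = 2 × 27.66 = 55.32
Round up: n = 56 per group.

56 per group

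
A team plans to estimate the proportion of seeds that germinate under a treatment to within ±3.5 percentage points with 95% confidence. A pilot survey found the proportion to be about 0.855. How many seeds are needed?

For a proportion with margin E = 0.035 at 95% confidence, z = 1.960.
n = p̂(1−p̂)(z/E)² = 0.855 × 0.145 × (1.960/0.035)² = 388.79
Round up: n = 389.

389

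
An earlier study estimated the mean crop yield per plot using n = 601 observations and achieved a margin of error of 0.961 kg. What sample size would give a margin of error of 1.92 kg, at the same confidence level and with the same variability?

Margin of error scales as 1/√n, so n₂ = n₁·(E₁/E₂)².
n₂ = 601 × (0.961/1.92)² = 601 × 0.2505 = 150.55
Round up: n₂ = 151.

n = 151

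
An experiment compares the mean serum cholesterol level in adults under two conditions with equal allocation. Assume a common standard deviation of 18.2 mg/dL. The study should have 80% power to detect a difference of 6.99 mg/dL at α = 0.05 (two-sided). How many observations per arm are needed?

107 per group

For two equal groups, n per group = 2·((z_{α/2} + z_β)·σ/δ)².
z_{α/2} = 1.960; z_β = 0.842 (power 80%).
n = 2 × (2.802 × 18.2 / 6.99)² = 2 × 53.23 = 106.46
Round up: n = 107 per group.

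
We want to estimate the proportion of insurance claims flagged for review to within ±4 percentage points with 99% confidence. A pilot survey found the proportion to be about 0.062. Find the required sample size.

242

For a proportion with margin E = 0.04 at 99% confidence, z = 2.576.
n = p̂(1−p̂)(z/E)² = 0.062 × 0.938 × (2.576/0.04)² = 241.19
Round up: n = 242.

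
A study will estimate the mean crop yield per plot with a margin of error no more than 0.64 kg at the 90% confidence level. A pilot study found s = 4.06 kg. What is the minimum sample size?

For a mean, the margin of error is E = z·σ/√n, so n = (zσ/E)².
At 90% confidence, z = 1.645.
n = (1.645 × 4.06 / 0.64)² = 108.90
Round up: n = 109.

109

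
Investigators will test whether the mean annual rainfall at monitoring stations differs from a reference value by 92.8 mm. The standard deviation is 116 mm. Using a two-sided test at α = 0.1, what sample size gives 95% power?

For a one-sample z-test, n = ((z_{α/2} + z_β)·σ/δ)².
z_{α/2} = 1.645 (two-sided α = 0.1); z_β = 1.645 (power 95% → β = 0.05).
n = (3.290 × 116 / 92.8)² = 16.91
Round up: n = 17.

17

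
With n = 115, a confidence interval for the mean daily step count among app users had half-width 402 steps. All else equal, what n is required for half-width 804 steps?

Margin of error scales as 1/√n, so n₂ = n₁·(E₁/E₂)².
n₂ = 115 × (402/804)² = 115 × 0.25 = 28.75
Round up: n₂ = 29.

29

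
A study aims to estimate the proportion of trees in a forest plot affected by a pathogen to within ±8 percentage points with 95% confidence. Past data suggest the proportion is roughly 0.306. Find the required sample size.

For a proportion with margin E = 0.08 at 95% confidence, z = 1.960.
n = p̂(1−p̂)(z/E)² = 0.306 × 0.694 × (1.960/0.08)² = 127.47
Round up: n = 128.

128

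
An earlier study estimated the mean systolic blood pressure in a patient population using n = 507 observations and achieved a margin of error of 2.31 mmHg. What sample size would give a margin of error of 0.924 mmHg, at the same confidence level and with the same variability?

n = 3169

Margin of error scales as 1/√n, so n₂ = n₁·(E₁/E₂)².
n₂ = 507 × (2.31/0.924)² = 507 × 6.25 = 3168.75
Round up: n₂ = 3169.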